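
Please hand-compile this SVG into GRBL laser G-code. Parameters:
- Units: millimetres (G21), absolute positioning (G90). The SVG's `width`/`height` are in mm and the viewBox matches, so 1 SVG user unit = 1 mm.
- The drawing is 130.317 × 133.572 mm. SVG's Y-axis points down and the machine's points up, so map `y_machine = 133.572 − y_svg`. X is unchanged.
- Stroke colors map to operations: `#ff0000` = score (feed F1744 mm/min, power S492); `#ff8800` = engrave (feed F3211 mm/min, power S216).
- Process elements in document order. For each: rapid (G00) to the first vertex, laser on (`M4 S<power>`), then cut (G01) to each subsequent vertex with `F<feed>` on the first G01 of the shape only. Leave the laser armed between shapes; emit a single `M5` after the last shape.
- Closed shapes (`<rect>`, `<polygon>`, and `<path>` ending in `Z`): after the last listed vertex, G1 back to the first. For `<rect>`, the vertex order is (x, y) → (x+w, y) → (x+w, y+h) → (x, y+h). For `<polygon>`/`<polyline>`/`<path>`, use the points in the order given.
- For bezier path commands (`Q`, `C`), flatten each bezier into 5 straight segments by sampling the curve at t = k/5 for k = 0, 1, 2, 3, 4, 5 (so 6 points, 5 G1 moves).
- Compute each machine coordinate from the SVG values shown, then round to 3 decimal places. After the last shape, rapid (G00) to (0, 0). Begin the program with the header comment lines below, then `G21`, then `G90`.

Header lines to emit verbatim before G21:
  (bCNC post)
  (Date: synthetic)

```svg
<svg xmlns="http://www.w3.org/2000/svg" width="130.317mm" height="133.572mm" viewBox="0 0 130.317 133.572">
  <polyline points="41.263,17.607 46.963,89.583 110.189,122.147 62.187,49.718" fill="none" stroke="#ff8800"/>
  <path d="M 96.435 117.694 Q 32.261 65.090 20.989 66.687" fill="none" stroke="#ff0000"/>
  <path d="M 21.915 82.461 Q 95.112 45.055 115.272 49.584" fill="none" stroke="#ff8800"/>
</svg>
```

viewBox `0 0 130.317 133.572` with mm width/height → 1 unit = 1 mm. Flip: y_m = 133.572 − y_svg.

**Shape 1** — `<polyline>` open polyline, stroke `#ff8800` → engrave (S216, F3211). Machine vertices: (41.263,115.965) → (46.963,43.989) → (110.189,11.425) → (62.187,83.854). Open path.

**Shape 2** — `<path>` quadratic bezier, stroke `#ff0000` → score (S492, F1744). Control points (SVG): P0=(96.435,117.694), P1=(32.261,65.090), P2=(20.989,66.687); sampled at t=k/5. Machine vertices: (96.435,15.878) → (72.881,34.752) → (53.560,49.289) → (38.471,59.490) → (27.614,65.356) → (20.989,66.885). Open path.

**Shape 3** — `<path>` quadratic bezier, stroke `#ff8800` → engrave (S216, F3211). Control points (SVG): P0=(21.915,82.461), P1=(95.112,45.055), P2=(115.272,49.584); sampled at t=k/5. Machine vertices: (21.915,51.111) → (49.072,64.396) → (71.987,74.326) → (90.658,80.902) → (105.087,84.122) → (115.272,83.988). Open path.

(bCNC post)
(Date: synthetic)
G21
G90
G00 X41.263 Y115.965
M4 S216
G01 X46.963 Y43.989 F3211
G01 X110.189 Y11.425
G01 X62.187 Y83.854
G00 X96.435 Y15.878
M4 S492
G01 X72.881 Y34.752 F1744
G01 X53.560 Y49.289
G01 X38.471 Y59.490
G01 X27.614 Y65.356
G01 X20.989 Y66.885
G00 X21.915 Y51.111
M4 S216
G01 X49.072 Y64.396 F3211
G01 X71.987 Y74.326
G01 X90.658 Y80.902
G01 X105.087 Y84.122
G01 X115.272 Y83.988
M5
G00 X0.000 Y0.000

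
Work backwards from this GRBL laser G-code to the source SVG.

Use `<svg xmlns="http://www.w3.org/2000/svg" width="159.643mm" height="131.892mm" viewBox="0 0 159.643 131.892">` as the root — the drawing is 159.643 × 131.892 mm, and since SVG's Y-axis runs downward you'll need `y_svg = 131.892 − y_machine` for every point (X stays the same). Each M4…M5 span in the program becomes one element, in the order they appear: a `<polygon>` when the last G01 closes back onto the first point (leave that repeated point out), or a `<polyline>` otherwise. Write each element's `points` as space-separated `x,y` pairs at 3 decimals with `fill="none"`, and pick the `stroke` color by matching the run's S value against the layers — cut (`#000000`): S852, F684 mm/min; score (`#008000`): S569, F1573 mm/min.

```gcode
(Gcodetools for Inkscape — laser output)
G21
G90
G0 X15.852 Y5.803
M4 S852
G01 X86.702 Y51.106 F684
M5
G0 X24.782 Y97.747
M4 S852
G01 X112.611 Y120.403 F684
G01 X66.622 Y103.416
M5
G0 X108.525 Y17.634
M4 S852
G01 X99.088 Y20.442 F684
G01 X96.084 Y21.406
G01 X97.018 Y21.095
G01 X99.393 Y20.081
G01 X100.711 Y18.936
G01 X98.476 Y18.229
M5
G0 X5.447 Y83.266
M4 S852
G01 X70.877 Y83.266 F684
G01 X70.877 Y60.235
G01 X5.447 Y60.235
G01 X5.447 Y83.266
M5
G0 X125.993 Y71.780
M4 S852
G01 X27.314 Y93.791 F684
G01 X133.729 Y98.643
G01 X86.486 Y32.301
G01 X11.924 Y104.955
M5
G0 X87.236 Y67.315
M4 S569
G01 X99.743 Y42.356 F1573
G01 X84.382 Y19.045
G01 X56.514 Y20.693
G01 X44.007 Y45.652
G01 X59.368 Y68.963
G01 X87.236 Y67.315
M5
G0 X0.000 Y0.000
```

Machine Y-up, SVG Y-down with viewBox height 131.892, so y_svg = 131.892 − y_machine; X carries over.

Run 1: S852 ⇒ cut layer `#000000`. The run is open, so emit a `<polyline>` with points (Y-flipped): 15.852,126.089 86.702,80.786.

Run 2: the run's S852 means `#000000` (cut). The run is open, so emit a `<polyline>` with points (Y-flipped): 24.782,34.145 112.611,11.489 66.622,28.476.

Run 3: the run's S852 means `#000000` (cut). The run is open, so emit a `<polyline>` with points (Y-flipped): 108.525,114.258 99.088,111.450 96.084,110.486 97.018,110.797 99.393,111.811 100.711,112.956 98.476,113.663.

Run 4: power S852 maps to stroke `#000000` (cut). The run returns to its start, so emit a `<polygon>` with points (Y-flipped): 5.447,48.626 70.877,48.626 70.877,71.657 5.447,71.657.

Run 5: power S852 maps to stroke `#000000` (cut). The run is open, so emit a `<polyline>` with points (Y-flipped): 125.993,60.112 27.314,38.101 133.729,33.249 86.486,99.591 11.924,26.937.

Run 6: S569 ⇒ score layer `#008000`. The run returns to its start, so emit a `<polygon>` with points (Y-flipped): 87.236,64.577 99.743,89.536 84.382,112.847 56.514,111.199 44.007,86.240 59.368,62.929.

<svg xmlns="http://www.w3.org/2000/svg" width="159.643mm" height="131.892mm" viewBox="0 0 159.643 131.892">
  <polyline points="15.852,126.089 86.702,80.786" fill="none" stroke="#000000"/>
  <polyline points="24.782,34.145 112.611,11.489 66.622,28.476" fill="none" stroke="#000000"/>
  <polyline points="108.525,114.258 99.088,111.450 96.084,110.486 97.018,110.797 99.393,111.811 100.711,112.956 98.476,113.663" fill="none" stroke="#000000"/>
  <polygon points="5.447,48.626 70.877,48.626 70.877,71.657 5.447,71.657" fill="none" stroke="#000000"/>
  <polyline points="125.993,60.112 27.314,38.101 133.729,33.249 86.486,99.591 11.924,26.937" fill="none" stroke="#000000"/>
  <polygon points="87.236,64.577 99.743,89.536 84.382,112.847 56.514,111.199 44.007,86.240 59.368,62.929" fill="none" stroke="#008000"/>
</svg>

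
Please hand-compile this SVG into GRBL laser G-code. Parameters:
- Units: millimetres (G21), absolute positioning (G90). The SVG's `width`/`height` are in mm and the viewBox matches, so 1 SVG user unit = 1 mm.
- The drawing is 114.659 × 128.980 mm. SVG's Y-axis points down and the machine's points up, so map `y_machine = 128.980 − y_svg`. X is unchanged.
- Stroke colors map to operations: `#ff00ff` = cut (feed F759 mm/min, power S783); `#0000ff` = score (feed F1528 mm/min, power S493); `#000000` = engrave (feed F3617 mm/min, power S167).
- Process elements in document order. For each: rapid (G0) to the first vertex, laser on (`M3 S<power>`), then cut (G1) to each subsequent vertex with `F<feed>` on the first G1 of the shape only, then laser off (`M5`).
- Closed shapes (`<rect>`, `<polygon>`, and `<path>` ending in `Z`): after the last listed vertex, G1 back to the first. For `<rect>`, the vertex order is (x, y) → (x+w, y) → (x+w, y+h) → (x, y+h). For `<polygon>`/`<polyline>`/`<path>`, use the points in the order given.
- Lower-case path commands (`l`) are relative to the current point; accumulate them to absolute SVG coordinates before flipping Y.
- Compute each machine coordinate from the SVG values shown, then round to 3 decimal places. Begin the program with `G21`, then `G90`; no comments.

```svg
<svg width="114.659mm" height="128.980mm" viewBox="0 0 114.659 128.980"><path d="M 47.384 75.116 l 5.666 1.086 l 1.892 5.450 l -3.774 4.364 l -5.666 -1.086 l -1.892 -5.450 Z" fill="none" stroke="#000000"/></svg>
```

G21
G90
G0 X47.384 Y53.864
M3 S167
G1 X53.050 Y52.778 F3617
G1 X54.942 Y47.328
G1 X51.168 Y42.964
G1 X45.502 Y44.050
G1 X43.610 Y49.500
G1 X47.384 Y53.864
M5

1 u = 1 mm; y_m = 128.980 − y.

[1] `<path>` regular polygon, #000000→engrave S167 F3617: (47.384,53.864) → (53.050,52.778) → (54.942,47.328) → (51.168,42.964) → (45.502,44.050) → (43.610,49.500) → (47.384,53.864) (closed)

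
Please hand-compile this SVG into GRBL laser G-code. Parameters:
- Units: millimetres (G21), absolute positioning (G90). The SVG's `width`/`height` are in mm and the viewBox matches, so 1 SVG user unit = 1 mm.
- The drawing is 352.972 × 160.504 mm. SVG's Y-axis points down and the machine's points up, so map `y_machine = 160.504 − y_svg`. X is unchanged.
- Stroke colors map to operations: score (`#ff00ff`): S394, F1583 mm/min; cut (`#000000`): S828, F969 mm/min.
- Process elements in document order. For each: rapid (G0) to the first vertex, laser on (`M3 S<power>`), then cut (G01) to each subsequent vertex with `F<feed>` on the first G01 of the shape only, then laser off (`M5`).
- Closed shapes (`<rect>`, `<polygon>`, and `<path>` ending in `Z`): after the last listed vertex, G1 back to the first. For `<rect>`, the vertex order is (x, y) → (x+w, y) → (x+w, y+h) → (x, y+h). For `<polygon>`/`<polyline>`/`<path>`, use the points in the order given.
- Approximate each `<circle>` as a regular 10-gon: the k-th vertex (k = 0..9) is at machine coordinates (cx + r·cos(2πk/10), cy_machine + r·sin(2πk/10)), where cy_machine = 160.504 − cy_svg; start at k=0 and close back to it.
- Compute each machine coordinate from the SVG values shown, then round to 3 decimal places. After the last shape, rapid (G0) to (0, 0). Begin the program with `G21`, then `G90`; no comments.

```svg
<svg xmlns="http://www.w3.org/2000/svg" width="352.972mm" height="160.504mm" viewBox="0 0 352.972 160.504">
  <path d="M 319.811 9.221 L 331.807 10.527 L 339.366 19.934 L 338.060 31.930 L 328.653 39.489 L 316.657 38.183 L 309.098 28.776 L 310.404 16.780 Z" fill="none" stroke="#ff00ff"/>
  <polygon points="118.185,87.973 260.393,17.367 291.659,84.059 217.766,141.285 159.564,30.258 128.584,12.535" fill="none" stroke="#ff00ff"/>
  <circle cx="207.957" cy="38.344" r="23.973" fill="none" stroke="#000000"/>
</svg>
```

G21
G90
G0 X319.811 Y151.283
M3 S394
G01 X331.807 Y149.977 F1583
G01 X339.366 Y140.570
G01 X338.060 Y128.574
G01 X328.653 Y121.015
G01 X316.657 Y122.321
G01 X309.098 Y131.728
G01 X310.404 Y143.724
G01 X319.811 Y151.283
M5
G0 X118.185 Y72.531
M3 S394
G01 X260.393 Y143.137 F1583
G01 X291.659 Y76.445
G01 X217.766 Y19.219
G01 X159.564 Y130.246
G01 X128.584 Y147.969
G01 X118.185 Y72.531
M5
G0 X231.930 Y122.160
M3 S828
G01 X227.352 Y136.251 F969
G01 X215.365 Y144.960
G01 X200.549 Y144.960
G01 X188.562 Y136.251
G01 X183.984 Y122.160
G01 X188.562 Y108.069
G01 X200.549 Y99.360
G01 X215.365 Y99.360
G01 X227.352 Y108.069
G01 X231.930 Y122.160
M5
G0 X0.000 Y0.000

1 u = 1 mm; y_m = 160.504 − y.

[1] `<path>` regular polygon, #ff00ff→score S394 F1583: (319.811,151.283) → (331.807,149.977) → (339.366,140.570) → (338.060,128.574) → (328.653,121.015) → (316.657,122.321) → (309.098,131.728) → (310.404,143.724) → (319.811,151.283) (closed)

[2] `<polygon>` closed polygon, #ff00ff→score S394 F1583: (118.185,72.531) → (260.393,143.137) → (291.659,76.445) → (217.766,19.219) → (159.564,130.246) → (128.584,147.969) → (118.185,72.531) (closed)

[3] `<circle>` circle, #000000→cut S828 F969: (231.930,122.160) → (227.352,136.251) → (215.365,144.960) → (200.549,144.960) → (188.562,136.251) → (183.984,122.160) → (188.562,108.069) → (200.549,99.360) → (215.365,99.360) → (227.352,108.069) → (231.930,122.160) (closed)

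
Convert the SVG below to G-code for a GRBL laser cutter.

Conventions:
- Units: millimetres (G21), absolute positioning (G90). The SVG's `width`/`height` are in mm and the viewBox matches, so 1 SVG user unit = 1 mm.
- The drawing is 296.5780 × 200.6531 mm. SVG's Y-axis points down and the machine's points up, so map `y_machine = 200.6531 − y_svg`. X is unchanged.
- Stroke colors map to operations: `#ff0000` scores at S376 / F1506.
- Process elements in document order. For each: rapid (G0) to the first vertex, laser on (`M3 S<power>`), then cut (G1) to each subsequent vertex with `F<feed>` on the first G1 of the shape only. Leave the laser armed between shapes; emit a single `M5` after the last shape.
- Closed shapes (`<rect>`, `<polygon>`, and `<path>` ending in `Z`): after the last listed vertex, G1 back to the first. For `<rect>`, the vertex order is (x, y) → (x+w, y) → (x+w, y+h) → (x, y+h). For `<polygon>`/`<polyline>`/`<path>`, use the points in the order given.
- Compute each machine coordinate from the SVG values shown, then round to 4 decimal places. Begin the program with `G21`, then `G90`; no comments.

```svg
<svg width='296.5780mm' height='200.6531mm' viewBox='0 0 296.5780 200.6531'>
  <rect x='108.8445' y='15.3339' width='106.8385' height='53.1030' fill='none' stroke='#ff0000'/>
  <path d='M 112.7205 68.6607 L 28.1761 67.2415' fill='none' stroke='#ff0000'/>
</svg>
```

viewBox `0 0 296.5780 200.6531` with mm width/height → 1 unit = 1 mm. Flip: y_m = 200.6531 − y_svg.

**Shape 1** — `<rect>` rectangle, stroke `#ff0000` → score (S376, F1506). Machine vertices: (108.8445,185.3192) → (215.6830,185.3192) → (215.6830,132.2162) → (108.8445,132.2162) → (108.8445,185.3192). Closed: final G1 returns to the first vertex.

**Shape 2** — `<path>` line segment, stroke `#ff0000` → score (S376, F1506). Machine vertices: (112.7205,131.9924) → (28.1761,133.4116). Open path.

G21
G90
G0 X108.8445 Y185.3192
M3 S376
G1 X215.6830 Y185.3192 F1506
G1 X215.6830 Y132.2162
G1 X108.8445 Y132.2162
G1 X108.8445 Y185.3192
G0 X112.7205 Y131.9924
M3 S376
G1 X28.1761 Y133.4116 F1506
M5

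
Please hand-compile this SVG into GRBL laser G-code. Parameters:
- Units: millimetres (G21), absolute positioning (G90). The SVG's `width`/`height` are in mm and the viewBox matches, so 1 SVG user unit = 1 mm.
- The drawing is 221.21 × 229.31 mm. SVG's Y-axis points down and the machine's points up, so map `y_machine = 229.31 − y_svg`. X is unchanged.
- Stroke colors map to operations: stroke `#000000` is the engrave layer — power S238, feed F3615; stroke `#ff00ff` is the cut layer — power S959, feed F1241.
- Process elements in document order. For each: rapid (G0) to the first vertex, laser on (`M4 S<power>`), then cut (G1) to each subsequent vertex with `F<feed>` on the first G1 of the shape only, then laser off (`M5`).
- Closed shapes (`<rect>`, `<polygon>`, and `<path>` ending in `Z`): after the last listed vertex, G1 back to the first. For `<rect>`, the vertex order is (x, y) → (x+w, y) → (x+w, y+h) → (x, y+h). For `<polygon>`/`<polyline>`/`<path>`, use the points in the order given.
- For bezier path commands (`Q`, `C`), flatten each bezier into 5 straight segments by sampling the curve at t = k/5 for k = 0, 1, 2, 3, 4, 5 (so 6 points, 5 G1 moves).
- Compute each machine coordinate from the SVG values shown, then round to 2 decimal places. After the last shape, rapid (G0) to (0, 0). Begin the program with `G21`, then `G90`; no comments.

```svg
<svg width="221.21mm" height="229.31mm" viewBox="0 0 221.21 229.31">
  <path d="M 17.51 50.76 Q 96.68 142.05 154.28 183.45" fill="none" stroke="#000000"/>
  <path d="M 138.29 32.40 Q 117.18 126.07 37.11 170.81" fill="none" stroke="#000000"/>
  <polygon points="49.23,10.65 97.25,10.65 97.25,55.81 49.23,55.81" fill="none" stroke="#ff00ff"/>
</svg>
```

G21
G90
G0 X17.51 Y178.55
M4 S238
G1 X48.32 Y144.03 F3615
G1 X77.39 Y113.50
G1 X104.75 Y86.96
G1 X130.38 Y64.42
G1 X154.28 Y45.86
M5
G0 X138.29 Y196.91
M4 S238
G1 X127.49 Y161.40 F3615
G1 X111.97 Y129.80
G1 X91.73 Y102.12
G1 X66.78 Y78.35
G1 X37.11 Y58.50
M5
G0 X49.23 Y218.66
M4 S959
G1 X97.25 Y218.66 F1241
G1 X97.25 Y173.50
G1 X49.23 Y173.50
G1 X49.23 Y218.66
M5
G0 X0.00 Y0.00

1 u = 1 mm; y_m = 229.31 − y.

[1] `<path>` quadratic bezier, #000000→engrave S238 F3615: (17.51,178.55) → (48.32,144.03) → (77.39,113.50) → (104.75,86.96) → (130.38,64.42) → (154.28,45.86)

[2] `<path>` quadratic bezier, #000000→engrave S238 F3615: (138.29,196.91) → (127.49,161.40) → (111.97,129.80) → (91.73,102.12) → (66.78,78.35) → (37.11,58.50)

[3] `<polygon>` rectangle, #ff00ff→cut S959 F1241: (49.23,218.66) → (97.25,218.66) → (97.25,173.50) → (49.23,173.50) → (49.23,218.66) (closed)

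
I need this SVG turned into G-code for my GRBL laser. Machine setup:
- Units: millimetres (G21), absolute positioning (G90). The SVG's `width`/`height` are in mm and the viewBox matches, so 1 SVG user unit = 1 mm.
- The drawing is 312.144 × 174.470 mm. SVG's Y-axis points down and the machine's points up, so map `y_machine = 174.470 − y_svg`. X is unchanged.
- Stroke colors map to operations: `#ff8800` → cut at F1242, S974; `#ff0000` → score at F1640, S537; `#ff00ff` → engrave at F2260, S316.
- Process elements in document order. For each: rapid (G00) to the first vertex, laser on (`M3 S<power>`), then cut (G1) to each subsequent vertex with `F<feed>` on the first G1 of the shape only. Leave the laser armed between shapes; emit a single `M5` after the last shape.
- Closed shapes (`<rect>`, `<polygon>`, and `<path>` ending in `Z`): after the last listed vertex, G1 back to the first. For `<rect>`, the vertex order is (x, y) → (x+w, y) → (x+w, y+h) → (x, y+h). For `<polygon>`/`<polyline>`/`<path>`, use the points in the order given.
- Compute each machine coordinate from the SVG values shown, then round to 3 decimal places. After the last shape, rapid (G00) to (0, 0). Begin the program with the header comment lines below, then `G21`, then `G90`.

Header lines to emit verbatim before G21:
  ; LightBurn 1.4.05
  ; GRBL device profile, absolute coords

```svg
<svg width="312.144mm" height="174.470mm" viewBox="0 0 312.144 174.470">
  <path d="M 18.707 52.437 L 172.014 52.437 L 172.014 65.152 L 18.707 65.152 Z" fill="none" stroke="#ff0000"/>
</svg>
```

; LightBurn 1.4.05
; GRBL device profile, absolute coords
G21
G90
G00 X18.707 Y122.033
M3 S537
G1 X172.014 Y122.033 F1640
G1 X172.014 Y109.318
G1 X18.707 Y109.318
G1 X18.707 Y122.033
M5
G00 X0.000 Y0.000

1 u = 1 mm; y_m = 174.470 − y.

[1] `<path>` rectangle, #ff0000→score S537 F1640: (18.707,122.033) → (172.014,122.033) → (172.014,109.318) → (18.707,109.318) → (18.707,122.033) (closed)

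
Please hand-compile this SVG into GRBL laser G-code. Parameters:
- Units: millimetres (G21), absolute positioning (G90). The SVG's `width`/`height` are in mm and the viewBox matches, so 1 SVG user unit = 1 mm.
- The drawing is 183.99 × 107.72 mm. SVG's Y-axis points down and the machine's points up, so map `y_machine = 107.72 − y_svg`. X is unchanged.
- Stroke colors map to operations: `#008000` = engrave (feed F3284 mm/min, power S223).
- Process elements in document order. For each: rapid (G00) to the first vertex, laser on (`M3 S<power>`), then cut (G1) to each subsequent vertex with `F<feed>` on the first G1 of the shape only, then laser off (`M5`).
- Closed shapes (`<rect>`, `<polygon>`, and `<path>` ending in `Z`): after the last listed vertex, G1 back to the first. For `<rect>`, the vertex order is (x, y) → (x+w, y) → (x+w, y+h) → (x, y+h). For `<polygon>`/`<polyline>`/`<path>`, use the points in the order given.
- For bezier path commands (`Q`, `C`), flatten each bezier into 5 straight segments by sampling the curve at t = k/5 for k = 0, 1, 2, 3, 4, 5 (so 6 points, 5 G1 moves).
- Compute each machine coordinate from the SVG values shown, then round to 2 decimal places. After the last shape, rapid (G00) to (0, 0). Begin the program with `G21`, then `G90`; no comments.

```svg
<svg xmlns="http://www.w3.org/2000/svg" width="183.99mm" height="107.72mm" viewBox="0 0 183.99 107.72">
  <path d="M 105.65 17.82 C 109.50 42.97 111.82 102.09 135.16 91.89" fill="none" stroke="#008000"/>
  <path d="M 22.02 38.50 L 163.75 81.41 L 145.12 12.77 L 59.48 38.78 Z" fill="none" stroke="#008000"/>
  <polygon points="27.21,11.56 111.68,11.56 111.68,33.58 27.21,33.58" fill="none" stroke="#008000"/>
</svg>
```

G21
G90
G00 X105.65 Y89.90
M3 S223
G1 X107.96 Y71.56 F3284
G1 X110.98 Y50.02
G1 X115.80 Y30.25
G1 X123.50 Y17.20
G1 X135.16 Y15.83
M5
G00 X22.02 Y69.22
M3 S223
G1 X163.75 Y26.31 F3284
G1 X145.12 Y94.95
G1 X59.48 Y68.94
G1 X22.02 Y69.22
M5
G00 X27.21 Y96.16
M3 S223
G1 X111.68 Y96.16 F3284
G1 X111.68 Y74.14
G1 X27.21 Y74.14
G1 X27.21 Y96.16
M5
G00 X0.00 Y0.00

viewBox `0 0 183.99 107.72` with mm width/height → 1 unit = 1 mm. Flip: y_m = 107.72 − y_svg.

**Shape 1** — `<path>` cubic bezier, stroke `#008000` → engrave (S223, F3284). Control points (SVG): P0=(105.65,17.82), P1=(109.50,42.97), P2=(111.82,102.09), P3=(135.16,91.89); sampled at t=k/5. Machine vertices: (105.65,89.90) → (107.96,71.56) → (110.98,50.02) → (115.80,30.25) → (123.50,17.20) → (135.16,15.83). Open path.

**Shape 2** — `<path>` closed polygon, stroke `#008000` → engrave (S223, F3284). Machine vertices: (22.02,69.22) → (163.75,26.31) → (145.12,94.95) → (59.48,68.94) → (22.02,69.22). Closed: final G1 returns to the first vertex.

**Shape 3** — `<polygon>` rectangle, stroke `#008000` → engrave (S223, F3284). Machine vertices: (27.21,96.16) → (111.68,96.16) → (111.68,74.14) → (27.21,74.14) → (27.21,96.16). Closed: final G1 returns to the first vertex.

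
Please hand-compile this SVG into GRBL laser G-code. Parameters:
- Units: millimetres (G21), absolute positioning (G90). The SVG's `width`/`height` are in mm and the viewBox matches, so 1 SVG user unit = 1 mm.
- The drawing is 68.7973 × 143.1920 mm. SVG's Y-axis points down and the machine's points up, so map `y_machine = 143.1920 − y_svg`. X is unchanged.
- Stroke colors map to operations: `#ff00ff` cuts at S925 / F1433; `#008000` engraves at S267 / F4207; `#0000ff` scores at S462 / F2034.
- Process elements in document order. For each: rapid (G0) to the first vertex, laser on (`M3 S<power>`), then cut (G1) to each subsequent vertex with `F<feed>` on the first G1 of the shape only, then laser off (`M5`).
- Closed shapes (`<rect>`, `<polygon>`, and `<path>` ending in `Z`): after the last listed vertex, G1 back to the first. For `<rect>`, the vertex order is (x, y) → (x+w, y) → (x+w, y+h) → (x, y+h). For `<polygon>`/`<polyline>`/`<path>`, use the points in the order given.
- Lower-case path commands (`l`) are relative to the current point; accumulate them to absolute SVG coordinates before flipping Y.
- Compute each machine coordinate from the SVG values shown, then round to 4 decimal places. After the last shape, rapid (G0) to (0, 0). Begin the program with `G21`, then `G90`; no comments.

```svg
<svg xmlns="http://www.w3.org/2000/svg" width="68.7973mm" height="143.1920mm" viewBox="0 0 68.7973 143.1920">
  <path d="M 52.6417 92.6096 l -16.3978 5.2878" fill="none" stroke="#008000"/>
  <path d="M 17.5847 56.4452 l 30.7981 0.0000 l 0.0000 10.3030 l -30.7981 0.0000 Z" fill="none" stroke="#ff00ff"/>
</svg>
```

G21
G90
G0 X52.6417 Y50.5824
M3 S267
G1 X36.2439 Y45.2946 F4207
M5
G0 X17.5847 Y86.7468
M3 S925
G1 X48.3828 Y86.7468 F1433
G1 X48.3828 Y76.4438
G1 X17.5847 Y76.4438
G1 X17.5847 Y86.7468
M5
G0 X0.0000 Y0.0000

1 u = 1 mm; y_m = 143.1920 − y.

[1] `<path>` line segment, #008000→engrave S267 F4207: (52.6417,50.5824) → (36.2439,45.2946)

[2] `<path>` rectangle, #ff00ff→cut S925 F1433: (17.5847,86.7468) → (48.3828,86.7468) → (48.3828,76.4438) → (17.5847,76.4438) → (17.5847,86.7468) (closed)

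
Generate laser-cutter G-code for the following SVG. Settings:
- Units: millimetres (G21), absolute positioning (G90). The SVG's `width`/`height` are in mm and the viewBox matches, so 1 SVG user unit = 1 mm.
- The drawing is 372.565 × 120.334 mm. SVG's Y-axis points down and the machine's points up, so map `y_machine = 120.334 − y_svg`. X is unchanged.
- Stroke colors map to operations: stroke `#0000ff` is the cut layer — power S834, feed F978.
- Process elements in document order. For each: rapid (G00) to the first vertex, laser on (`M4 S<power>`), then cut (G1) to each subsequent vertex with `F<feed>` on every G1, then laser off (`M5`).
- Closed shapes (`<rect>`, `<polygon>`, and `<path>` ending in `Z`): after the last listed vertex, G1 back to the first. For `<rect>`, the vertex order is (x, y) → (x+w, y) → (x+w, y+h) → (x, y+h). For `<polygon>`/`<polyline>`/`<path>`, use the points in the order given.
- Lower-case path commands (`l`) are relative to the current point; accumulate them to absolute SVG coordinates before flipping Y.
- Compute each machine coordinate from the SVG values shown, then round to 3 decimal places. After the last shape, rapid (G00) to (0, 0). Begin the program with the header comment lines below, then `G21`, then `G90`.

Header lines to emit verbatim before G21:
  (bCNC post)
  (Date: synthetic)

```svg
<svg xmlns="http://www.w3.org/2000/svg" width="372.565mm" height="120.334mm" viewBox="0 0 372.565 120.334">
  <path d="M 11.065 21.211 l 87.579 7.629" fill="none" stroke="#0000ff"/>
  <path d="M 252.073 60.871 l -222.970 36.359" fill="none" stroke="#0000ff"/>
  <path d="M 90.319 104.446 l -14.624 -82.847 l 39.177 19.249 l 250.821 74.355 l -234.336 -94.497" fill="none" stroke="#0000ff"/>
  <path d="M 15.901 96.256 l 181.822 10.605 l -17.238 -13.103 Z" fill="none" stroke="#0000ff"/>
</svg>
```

Since the viewBox matches the mm dimensions, user units are millimetres directly. The only transform is the Y-flip y_m = 120.334 − y_svg.

Shape 1 is a line segment drawn with `<path>`. Its stroke #0000ff means cut at S834, F978. After flipping Y the toolpath is (11.065,99.123) → (98.644,91.494).

Shape 2 is a line segment drawn with `<path>`. Its stroke #0000ff means cut at S834, F978. After flipping Y the toolpath is (252.073,59.463) → (29.103,23.104).

Shape 3 is a open polyline drawn with `<path>`. Its stroke #0000ff means cut at S834, F978. After flipping Y the toolpath is (90.319,15.888) → (75.695,98.735) → (114.872,79.486) → (365.693,5.131) → (131.357,99.628).

Shape 4 is a closed polygon drawn with `<path>`. Its stroke #0000ff means cut at S834, F978. After flipping Y the toolpath is (15.901,24.078) → (197.723,13.473) → (180.485,26.576) → (15.901,24.078), returning to the start.

(bCNC post)
(Date: synthetic)
G21
G90
G00 X11.065 Y99.123
M4 S834
G1 X98.644 Y91.494 F978
M5
G00 X252.073 Y59.463
M4 S834
G1 X29.103 Y23.104 F978
M5
G00 X90.319 Y15.888
M4 S834
G1 X75.695 Y98.735 F978
G1 X114.872 Y79.486 F978
G1 X365.693 Y5.131 F978
G1 X131.357 Y99.628 F978
M5
G00 X15.901 Y24.078
M4 S834
G1 X197.723 Y13.473 F978
G1 X180.485 Y26.576 F978
G1 X15.901 Y24.078 F978
M5
G00 X0.000 Y0.000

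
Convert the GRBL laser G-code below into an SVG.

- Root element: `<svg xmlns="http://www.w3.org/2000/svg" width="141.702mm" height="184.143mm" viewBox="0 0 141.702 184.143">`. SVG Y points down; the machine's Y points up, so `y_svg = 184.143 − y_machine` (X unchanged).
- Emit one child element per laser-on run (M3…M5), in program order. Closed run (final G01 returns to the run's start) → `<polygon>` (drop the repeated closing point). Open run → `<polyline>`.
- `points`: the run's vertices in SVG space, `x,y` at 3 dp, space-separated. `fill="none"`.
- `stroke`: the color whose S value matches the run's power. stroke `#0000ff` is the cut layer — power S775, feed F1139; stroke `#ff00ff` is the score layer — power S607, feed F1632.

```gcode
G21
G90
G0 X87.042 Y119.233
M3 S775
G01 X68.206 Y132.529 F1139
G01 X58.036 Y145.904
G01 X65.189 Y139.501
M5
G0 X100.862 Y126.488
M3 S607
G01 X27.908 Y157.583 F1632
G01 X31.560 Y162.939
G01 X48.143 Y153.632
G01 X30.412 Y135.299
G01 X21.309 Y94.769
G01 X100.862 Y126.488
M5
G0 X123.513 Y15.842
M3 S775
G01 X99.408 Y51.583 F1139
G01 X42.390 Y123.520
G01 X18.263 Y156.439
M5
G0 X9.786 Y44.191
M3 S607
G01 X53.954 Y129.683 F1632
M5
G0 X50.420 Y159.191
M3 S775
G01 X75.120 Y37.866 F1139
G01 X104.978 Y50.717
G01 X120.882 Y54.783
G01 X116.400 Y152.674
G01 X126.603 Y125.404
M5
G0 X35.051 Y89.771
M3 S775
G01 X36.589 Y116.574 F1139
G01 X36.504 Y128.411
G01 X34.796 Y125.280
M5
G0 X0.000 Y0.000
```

<svg xmlns="http://www.w3.org/2000/svg" width="141.702mm" height="184.143mm" viewBox="0 0 141.702 184.143">
  <polyline points="87.042,64.910 68.206,51.614 58.036,38.239 65.189,44.642" fill="none" stroke="#0000ff"/>
  <polygon points="100.862,57.655 27.908,26.560 31.560,21.204 48.143,30.511 30.412,48.844 21.309,89.374" fill="none" stroke="#ff00ff"/>
  <polyline points="123.513,168.301 99.408,132.560 42.390,60.623 18.263,27.704" fill="none" stroke="#0000ff"/>
  <polyline points="9.786,139.952 53.954,54.460" fill="none" stroke="#ff00ff"/>
  <polyline points="50.420,24.952 75.120,146.277 104.978,133.426 120.882,129.360 116.400,31.469 126.603,58.739" fill="none" stroke="#0000ff"/>
  <polyline points="35.051,94.372 36.589,67.569 36.504,55.732 34.796,58.863" fill="none" stroke="#0000ff"/>
</svg>

y_svg = 184.143 − y_m.

[1] S775→`#0000ff` (cut); open run; points: 87.042,64.910 68.206,51.614 58.036,38.239 65.189,44.642

[2] S607→`#ff00ff` (score); closed run; points: 100.862,57.655 27.908,26.560 31.560,21.204 48.143,30.511 30.412,48.844 21.309,89.374

[3] S775→`#0000ff` (cut); open run; points: 123.513,168.301 99.408,132.560 42.390,60.623 18.263,27.704

[4] S607→`#ff00ff` (score); open run; points: 9.786,139.952 53.954,54.460

[5] S775→`#0000ff` (cut); open run; points: 50.420,24.952 75.120,146.277 104.978,133.426 120.882,129.360 116.400,31.469 126.603,58.739

[6] S775→`#0000ff` (cut); open run; points: 35.051,94.372 36.589,67.569 36.504,55.732 34.796,58.863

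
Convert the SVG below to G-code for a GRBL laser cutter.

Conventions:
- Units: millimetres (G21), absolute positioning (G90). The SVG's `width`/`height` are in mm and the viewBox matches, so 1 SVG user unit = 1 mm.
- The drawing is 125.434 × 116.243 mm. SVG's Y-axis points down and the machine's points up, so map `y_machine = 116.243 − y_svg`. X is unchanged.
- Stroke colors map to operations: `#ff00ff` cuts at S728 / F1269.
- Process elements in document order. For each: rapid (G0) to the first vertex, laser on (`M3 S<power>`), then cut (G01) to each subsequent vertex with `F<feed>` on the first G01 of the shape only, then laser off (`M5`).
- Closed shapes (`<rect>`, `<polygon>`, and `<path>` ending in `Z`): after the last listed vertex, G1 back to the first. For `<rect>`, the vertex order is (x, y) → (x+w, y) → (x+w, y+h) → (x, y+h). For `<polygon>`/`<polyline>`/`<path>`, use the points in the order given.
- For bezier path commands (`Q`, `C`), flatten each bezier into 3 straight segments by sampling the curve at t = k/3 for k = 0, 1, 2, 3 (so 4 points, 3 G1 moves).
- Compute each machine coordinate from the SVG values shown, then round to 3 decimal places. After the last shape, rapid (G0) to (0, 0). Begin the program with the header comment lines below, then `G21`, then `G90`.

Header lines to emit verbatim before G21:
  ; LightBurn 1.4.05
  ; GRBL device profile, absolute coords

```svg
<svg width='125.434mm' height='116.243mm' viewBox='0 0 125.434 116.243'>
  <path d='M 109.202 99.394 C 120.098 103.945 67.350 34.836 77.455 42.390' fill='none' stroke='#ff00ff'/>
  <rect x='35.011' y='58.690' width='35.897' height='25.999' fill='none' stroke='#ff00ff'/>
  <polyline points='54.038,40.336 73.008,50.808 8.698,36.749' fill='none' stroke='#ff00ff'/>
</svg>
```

1 u = 1 mm; y_m = 116.243 − y.

[1] `<path>` cubic bezier, #ff00ff→cut S728 F1269: (109.202,16.849) → (103.568,31.284) → (83.616,61.420) → (77.455,73.853)

[2] `<rect>` rectangle, #ff00ff→cut S728 F1269: (35.011,57.553) → (70.908,57.553) → (70.908,31.554) → (35.011,31.554) → (35.011,57.553) (closed)

[3] `<polyline>` open polyline, #ff00ff→cut S728 F1269: (54.038,75.907) → (73.008,65.435) → (8.698,79.494)

; LightBurn 1.4.05
; GRBL device profile, absolute coords
G21
G90
G0 X109.202 Y16.849
M3 S728
G01 X103.568 Y31.284 F1269
G01 X83.616 Y61.420
G01 X77.455 Y73.853
M5
G0 X35.011 Y57.553
M3 S728
G01 X70.908 Y57.553 F1269
G01 X70.908 Y31.554
G01 X35.011 Y31.554
G01 X35.011 Y57.553
M5
G0 X54.038 Y75.907
M3 S728
G01 X73.008 Y65.435 F1269
G01 X8.698 Y79.494
M5
G0 X0.000 Y0.000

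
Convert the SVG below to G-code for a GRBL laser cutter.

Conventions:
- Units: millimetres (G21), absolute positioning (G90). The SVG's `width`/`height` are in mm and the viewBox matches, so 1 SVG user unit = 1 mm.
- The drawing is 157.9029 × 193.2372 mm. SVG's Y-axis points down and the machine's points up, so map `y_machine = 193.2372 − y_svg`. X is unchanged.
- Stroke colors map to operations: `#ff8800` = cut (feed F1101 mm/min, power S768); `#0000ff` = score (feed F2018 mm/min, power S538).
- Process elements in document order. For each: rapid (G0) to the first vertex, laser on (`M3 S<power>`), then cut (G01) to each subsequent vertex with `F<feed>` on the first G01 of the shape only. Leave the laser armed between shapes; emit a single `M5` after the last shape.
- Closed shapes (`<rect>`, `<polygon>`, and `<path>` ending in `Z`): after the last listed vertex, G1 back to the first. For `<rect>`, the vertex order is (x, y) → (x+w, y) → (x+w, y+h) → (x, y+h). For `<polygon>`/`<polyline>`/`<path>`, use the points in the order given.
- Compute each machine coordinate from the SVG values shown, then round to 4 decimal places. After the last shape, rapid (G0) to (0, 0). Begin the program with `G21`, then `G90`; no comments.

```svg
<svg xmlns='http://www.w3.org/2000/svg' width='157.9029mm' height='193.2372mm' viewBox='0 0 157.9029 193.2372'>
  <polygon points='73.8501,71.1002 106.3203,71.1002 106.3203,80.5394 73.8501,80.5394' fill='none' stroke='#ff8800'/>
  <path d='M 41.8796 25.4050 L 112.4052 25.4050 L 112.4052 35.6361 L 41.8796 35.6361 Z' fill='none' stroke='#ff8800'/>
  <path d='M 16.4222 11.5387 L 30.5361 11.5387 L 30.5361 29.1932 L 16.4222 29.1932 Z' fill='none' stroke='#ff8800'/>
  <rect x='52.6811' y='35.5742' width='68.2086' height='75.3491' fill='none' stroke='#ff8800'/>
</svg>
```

viewBox `0 0 157.9029 193.2372` with mm width/height → 1 unit = 1 mm. Flip: y_m = 193.2372 − y_svg.

**Shape 1** — `<polygon>` rectangle, stroke `#ff8800` → cut (S768, F1101). Machine vertices: (73.8501,122.1370) → (106.3203,122.1370) → (106.3203,112.6978) → (73.8501,112.6978) → (73.8501,122.1370). Closed: final G1 returns to the first vertex.

**Shape 2** — `<path>` rectangle, stroke `#ff8800` → cut (S768, F1101). Machine vertices: (41.8796,167.8322) → (112.4052,167.8322) → (112.4052,157.6011) → (41.8796,157.6011) → (41.8796,167.8322). Closed: final G1 returns to the first vertex.

**Shape 3** — `<path>` rectangle, stroke `#ff8800` → cut (S768, F1101). Machine vertices: (16.4222,181.6985) → (30.5361,181.6985) → (30.5361,164.0440) → (16.4222,164.0440) → (16.4222,181.6985). Closed: final G1 returns to the first vertex.

**Shape 4** — `<rect>` rectangle, stroke `#ff8800` → cut (S768, F1101). Machine vertices: (52.6811,157.6630) → (120.8897,157.6630) → (120.8897,82.3139) → (52.6811,82.3139) → (52.6811,157.6630). Closed: final G1 returns to the first vertex.

G21
G90
G0 X73.8501 Y122.1370
M3 S768
G01 X106.3203 Y122.1370 F1101
G01 X106.3203 Y112.6978
G01 X73.8501 Y112.6978
G01 X73.8501 Y122.1370
G0 X41.8796 Y167.8322
M3 S768
G01 X112.4052 Y167.8322 F1101
G01 X112.4052 Y157.6011
G01 X41.8796 Y157.6011
G01 X41.8796 Y167.8322
G0 X16.4222 Y181.6985
M3 S768
G01 X30.5361 Y181.6985 F1101
G01 X30.5361 Y164.0440
G01 X16.4222 Y164.0440
G01 X16.4222 Y181.6985
G0 X52.6811 Y157.6630
M3 S768
G01 X120.8897 Y157.6630 F1101
G01 X120.8897 Y82.3139
G01 X52.6811 Y82.3139
G01 X52.6811 Y157.6630
M5
G0 X0.0000 Y0.0000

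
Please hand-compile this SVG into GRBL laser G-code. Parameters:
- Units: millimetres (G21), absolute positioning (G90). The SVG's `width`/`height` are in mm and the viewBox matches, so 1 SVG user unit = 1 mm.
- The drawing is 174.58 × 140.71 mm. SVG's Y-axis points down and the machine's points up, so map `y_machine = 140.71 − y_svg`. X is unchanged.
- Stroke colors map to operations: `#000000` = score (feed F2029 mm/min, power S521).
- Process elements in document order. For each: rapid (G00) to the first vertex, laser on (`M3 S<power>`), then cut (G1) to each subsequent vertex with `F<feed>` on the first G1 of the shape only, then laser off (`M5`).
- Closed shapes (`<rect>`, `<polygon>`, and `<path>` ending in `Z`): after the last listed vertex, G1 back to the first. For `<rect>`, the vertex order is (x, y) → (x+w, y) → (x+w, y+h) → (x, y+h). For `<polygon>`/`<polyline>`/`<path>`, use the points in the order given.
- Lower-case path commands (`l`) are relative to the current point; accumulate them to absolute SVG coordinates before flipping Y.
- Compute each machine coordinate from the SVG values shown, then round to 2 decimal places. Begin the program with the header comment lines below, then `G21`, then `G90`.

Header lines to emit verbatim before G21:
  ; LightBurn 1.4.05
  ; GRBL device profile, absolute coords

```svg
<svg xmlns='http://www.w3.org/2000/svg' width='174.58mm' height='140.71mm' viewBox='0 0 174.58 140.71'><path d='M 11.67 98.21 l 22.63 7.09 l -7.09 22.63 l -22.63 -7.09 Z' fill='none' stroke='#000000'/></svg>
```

; LightBurn 1.4.05
; GRBL device profile, absolute coords
G21
G90
G00 X11.67 Y42.50
M3 S521
G1 X34.30 Y35.41 F2029
G1 X27.21 Y12.78
G1 X4.58 Y19.87
G1 X11.67 Y42.50
M5

viewBox `0 0 174.58 140.71` with mm width/height → 1 unit = 1 mm. Flip: y_m = 140.71 − y_svg.

**Shape 1** — `<path>` regular polygon, stroke `#000000` → score (S521, F2029). Machine vertices: (11.67,42.50) → (34.30,35.41) → (27.21,12.78) → (4.58,19.87) → (11.67,42.50). Closed: final G1 returns to the first vertex.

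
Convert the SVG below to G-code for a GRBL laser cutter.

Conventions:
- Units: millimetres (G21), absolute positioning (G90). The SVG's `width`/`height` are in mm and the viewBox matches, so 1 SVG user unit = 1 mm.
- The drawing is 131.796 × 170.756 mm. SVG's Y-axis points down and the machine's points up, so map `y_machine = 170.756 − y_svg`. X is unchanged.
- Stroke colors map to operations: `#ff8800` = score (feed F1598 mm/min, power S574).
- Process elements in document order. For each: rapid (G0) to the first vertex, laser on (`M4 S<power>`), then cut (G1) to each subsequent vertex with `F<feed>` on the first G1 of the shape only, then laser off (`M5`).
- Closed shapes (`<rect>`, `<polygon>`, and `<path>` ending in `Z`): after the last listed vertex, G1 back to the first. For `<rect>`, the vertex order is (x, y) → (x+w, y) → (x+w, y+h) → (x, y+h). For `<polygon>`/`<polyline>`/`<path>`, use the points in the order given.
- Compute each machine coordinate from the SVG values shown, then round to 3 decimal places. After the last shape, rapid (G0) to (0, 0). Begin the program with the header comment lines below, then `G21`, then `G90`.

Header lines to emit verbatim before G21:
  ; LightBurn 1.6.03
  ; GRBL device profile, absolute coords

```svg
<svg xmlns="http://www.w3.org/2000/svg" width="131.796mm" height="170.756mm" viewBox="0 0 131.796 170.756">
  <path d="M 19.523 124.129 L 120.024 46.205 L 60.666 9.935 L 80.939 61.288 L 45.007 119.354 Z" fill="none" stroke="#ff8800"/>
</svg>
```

1 u = 1 mm; y_m = 170.756 − y.

[1] `<path>` closed polygon, #ff8800→score S574 F1598: (19.523,46.627) → (120.024,124.551) → (60.666,160.821) → (80.939,109.468) → (45.007,51.402) → (19.523,46.627) (closed)

; LightBurn 1.6.03
; GRBL device profile, absolute coords
G21
G90
G0 X19.523 Y46.627
M4 S574
G1 X120.024 Y124.551 F1598
G1 X60.666 Y160.821
G1 X80.939 Y109.468
G1 X45.007 Y51.402
G1 X19.523 Y46.627
M5
G0 X0.000 Y0.000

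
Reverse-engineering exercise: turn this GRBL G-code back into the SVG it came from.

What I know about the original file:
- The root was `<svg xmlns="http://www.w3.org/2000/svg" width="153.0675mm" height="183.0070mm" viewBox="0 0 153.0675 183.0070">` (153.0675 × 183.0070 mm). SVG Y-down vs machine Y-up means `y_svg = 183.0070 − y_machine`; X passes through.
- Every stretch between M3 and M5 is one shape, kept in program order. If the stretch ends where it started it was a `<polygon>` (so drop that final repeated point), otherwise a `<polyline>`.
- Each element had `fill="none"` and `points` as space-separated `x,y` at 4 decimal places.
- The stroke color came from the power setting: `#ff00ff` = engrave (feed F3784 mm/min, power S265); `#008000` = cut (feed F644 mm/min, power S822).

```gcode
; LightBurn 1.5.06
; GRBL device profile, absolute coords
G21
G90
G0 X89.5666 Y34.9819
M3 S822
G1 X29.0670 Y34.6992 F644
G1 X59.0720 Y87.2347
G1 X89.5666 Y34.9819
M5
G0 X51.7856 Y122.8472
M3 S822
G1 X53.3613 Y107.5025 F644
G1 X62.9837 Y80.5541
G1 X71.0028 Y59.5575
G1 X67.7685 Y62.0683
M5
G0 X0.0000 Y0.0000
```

Each laser-on run becomes one SVG element. Flip Y back into SVG space with y_svg = 183.0070 − y_machine. Every run uses S822, so all elements get stroke `#008000` (cut).

Run 1: The run returns to its start, so emit a `<polygon>` with points (Y-flipped): 89.5666,148.0251 29.0670,148.3078 59.0720,95.7723.

Run 2: The run is open, so emit a `<polyline>` with points (Y-flipped): 51.7856,60.1598 53.3613,75.5045 62.9837,102.4529 71.0028,123.4495 67.7685,120.9387.

<svg xmlns="http://www.w3.org/2000/svg" width="153.0675mm" height="183.0070mm" viewBox="0 0 153.0675 183.0070">
  <polygon points="89.5666,148.0251 29.0670,148.3078 59.0720,95.7723" fill="none" stroke="#008000"/>
  <polyline points="51.7856,60.1598 53.3613,75.5045 62.9837,102.4529 71.0028,123.4495 67.7685,120.9387" fill="none" stroke="#008000"/>
</svg>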